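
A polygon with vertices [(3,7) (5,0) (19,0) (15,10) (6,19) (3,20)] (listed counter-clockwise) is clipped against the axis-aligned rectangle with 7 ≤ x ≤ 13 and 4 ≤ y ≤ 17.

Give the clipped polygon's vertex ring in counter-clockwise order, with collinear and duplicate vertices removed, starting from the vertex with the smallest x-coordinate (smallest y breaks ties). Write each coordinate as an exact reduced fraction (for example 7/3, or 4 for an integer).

Clipped polygon: [(7,4) (13,4) (13,12) (8,17) (7,17)]

1. After x ≥ 7: [(7,0) (19,0) (15,10) (7,18)]
2. After x ≤ 13: [(7,0) (13,0) (13,12) (7,18)]
3. After y ≥ 4: [(7,4) (13,4) (13,12) (7,18)]
4. After y ≤ 17: [(7,17) (7,4) (13,4) (13,12) (8,17)]
5. Canonical ring: [(7,4) (13,4) (13,12) (8,17) (7,17)]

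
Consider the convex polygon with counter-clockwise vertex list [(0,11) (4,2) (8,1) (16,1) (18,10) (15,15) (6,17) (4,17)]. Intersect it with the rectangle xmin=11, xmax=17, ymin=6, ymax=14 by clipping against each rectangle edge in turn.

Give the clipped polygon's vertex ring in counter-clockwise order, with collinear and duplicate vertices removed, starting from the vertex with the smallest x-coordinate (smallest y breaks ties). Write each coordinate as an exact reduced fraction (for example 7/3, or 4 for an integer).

1. After x ≥ 11: [(11,1) (16,1) (18,10) (15,15) (11,143/9)]
2. After x ≤ 17: [(11,1) (16,1) (17,11/2) (17,35/3) (15,15) (11,143/9)]
3. After y ≥ 6: [(11,6) (17,6) (17,35/3) (15,15) (11,143/9)]
4. After y ≤ 14: [(11,14) (11,6) (17,6) (17,35/3) (78/5,14)]
5. Canonical ring: [(11,6) (17,6) (17,35/3) (78/5,14) (11,14)]

Clipped polygon: [(11,6) (17,6) (17,35/3) (78/5,14) (11,14)]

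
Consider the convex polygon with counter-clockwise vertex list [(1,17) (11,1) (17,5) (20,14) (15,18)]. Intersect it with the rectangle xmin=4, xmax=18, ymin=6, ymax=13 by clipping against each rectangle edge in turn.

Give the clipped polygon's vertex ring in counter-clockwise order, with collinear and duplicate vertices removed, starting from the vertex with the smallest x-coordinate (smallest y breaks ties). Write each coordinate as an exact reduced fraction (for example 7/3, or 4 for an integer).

1. After x ≥ 4: [(4,241/14) (4,61/5) (11,1) (17,5) (20,14) (15,18)]
2. After x ≤ 18: [(4,241/14) (4,61/5) (11,1) (17,5) (18,8) (18,78/5) (15,18)]
3. After y ≥ 6: [(4,241/14) (4,61/5) (63/8,6) (52/3,6) (18,8) (18,78/5) (15,18)]
4. After y ≤ 13: [(4,13) (4,61/5) (63/8,6) (52/3,6) (18,8) (18,13)]
5. Canonical ring: [(4,61/5) (63/8,6) (52/3,6) (18,8) (18,13) (4,13)]

Clipped polygon: [(4,61/5) (63/8,6) (52/3,6) (18,8) (18,13) (4,13)]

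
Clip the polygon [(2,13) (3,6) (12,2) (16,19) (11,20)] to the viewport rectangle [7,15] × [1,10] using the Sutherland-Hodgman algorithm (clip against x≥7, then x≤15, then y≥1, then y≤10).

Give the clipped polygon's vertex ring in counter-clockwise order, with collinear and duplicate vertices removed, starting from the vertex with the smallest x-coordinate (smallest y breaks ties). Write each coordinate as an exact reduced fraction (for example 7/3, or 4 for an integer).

Clipped polygon: [(7,38/9) (12,2) (236/17,10) (7,10)]

1. After x ≥ 7: [(7,152/9) (7,38/9) (12,2) (16,19) (11,20)]
2. After x ≤ 15: [(7,152/9) (7,38/9) (12,2) (15,59/4) (15,96/5) (11,20)]
3. After y ≥ 1: [(7,152/9) (7,38/9) (12,2) (15,59/4) (15,96/5) (11,20)]
4. After y ≤ 10: [(7,10) (7,38/9) (12,2) (236/17,10)]
5. Canonical ring: [(7,38/9) (12,2) (236/17,10) (7,10)]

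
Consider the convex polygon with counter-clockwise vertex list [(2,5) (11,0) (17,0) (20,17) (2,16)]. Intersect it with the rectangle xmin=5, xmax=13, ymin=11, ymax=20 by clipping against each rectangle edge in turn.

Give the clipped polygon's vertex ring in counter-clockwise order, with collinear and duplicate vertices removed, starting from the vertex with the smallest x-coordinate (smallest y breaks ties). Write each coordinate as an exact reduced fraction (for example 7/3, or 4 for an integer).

Clipped polygon: [(5,11) (13,11) (13,299/18) (5,97/6)]

1. After x ≥ 5: [(5,10/3) (11,0) (17,0) (20,17) (5,97/6)]
2. After x ≤ 13: [(5,10/3) (11,0) (13,0) (13,299/18) (5,97/6)]
3. After y ≥ 11: [(5,11) (13,11) (13,299/18) (5,97/6)]
4. After y ≤ 20: [(5,11) (13,11) (13,299/18) (5,97/6)]
5. Canonical ring: [(5,11) (13,11) (13,299/18) (5,97/6)]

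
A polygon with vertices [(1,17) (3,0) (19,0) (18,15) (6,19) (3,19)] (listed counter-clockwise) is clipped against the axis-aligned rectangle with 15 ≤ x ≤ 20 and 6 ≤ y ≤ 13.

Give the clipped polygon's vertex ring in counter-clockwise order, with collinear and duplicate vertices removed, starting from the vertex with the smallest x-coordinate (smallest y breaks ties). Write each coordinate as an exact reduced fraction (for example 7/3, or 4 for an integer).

1. After x ≥ 15: [(15,0) (19,0) (18,15) (15,16)]
2. After x ≤ 20: [(15,0) (19,0) (18,15) (15,16)]
3. After y ≥ 6: [(15,6) (93/5,6) (18,15) (15,16)]
4. After y ≤ 13: [(15,13) (15,6) (93/5,6) (272/15,13)]
5. Canonical ring: [(15,6) (93/5,6) (272/15,13) (15,13)]

Clipped polygon: [(15,6) (93/5,6) (272/15,13) (15,13)]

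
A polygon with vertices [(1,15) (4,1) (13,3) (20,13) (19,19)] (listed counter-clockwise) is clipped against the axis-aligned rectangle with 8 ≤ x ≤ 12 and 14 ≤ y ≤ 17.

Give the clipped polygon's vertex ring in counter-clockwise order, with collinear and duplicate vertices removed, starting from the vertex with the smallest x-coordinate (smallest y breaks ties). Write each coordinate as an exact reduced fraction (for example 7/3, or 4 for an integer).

Clipped polygon: [(8,14) (12,14) (12,17) (10,17) (8,149/9)]

1. After x ≥ 8: [(8,149/9) (8,17/9) (13,3) (20,13) (19,19)]
2. After x ≤ 12: [(12,157/9) (8,149/9) (8,17/9) (12,25/9)]
3. After y ≥ 14: [(12,14) (12,157/9) (8,149/9) (8,14)]
4. After y ≤ 17: [(12,14) (12,17) (10,17) (8,149/9) (8,14)]
5. Canonical ring: [(8,14) (12,14) (12,17) (10,17) (8,149/9)]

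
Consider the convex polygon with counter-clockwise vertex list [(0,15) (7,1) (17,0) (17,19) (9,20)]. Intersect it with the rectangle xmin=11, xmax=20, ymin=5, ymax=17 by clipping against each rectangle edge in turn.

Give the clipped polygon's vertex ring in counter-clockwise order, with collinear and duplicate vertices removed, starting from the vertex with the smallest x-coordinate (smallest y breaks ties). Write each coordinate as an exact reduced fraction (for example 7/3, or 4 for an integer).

Clipped polygon: [(11,5) (17,5) (17,17) (11,17)]

1. After x ≥ 11: [(11,3/5) (17,0) (17,19) (11,79/4)]
2. After x ≤ 20: [(11,3/5) (17,0) (17,19) (11,79/4)]
3. After y ≥ 5: [(11,5) (17,5) (17,19) (11,79/4)]
4. After y ≤ 17: [(11,17) (11,5) (17,5) (17,17)]
5. Canonical ring: [(11,5) (17,5) (17,17) (11,17)]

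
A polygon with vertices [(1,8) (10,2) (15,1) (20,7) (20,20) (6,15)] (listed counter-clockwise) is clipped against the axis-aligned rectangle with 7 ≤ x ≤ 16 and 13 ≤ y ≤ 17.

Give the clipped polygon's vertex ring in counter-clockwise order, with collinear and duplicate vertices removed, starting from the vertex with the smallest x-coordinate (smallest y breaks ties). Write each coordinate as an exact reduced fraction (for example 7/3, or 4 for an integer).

Clipped polygon: [(7,13) (16,13) (16,17) (58/5,17) (7,215/14)]

1. After x ≥ 7: [(7,4) (10,2) (15,1) (20,7) (20,20) (7,215/14)]
2. After x ≤ 16: [(7,4) (10,2) (15,1) (16,11/5) (16,130/7) (7,215/14)]
3. After y ≥ 13: [(7,13) (16,13) (16,130/7) (7,215/14)]
4. After y ≤ 17: [(7,13) (16,13) (16,17) (58/5,17) (7,215/14)]
5. Canonical ring: [(7,13) (16,13) (16,17) (58/5,17) (7,215/14)]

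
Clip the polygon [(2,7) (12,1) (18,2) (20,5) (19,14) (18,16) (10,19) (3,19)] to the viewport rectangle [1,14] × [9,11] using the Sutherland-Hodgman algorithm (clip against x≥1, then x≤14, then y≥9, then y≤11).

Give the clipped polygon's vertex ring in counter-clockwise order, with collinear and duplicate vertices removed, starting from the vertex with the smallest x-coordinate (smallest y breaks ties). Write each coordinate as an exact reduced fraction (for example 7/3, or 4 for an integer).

1. After x ≥ 1: [(2,7) (12,1) (18,2) (20,5) (19,14) (18,16) (10,19) (3,19)]
2. After x ≤ 14: [(2,7) (12,1) (14,4/3) (14,35/2) (10,19) (3,19)]
3. After y ≥ 9: [(13/6,9) (14,9) (14,35/2) (10,19) (3,19)]
4. After y ≤ 11: [(7/3,11) (13/6,9) (14,9) (14,11)]
5. Canonical ring: [(13/6,9) (14,9) (14,11) (7/3,11)]

Clipped polygon: [(13/6,9) (14,9) (14,11) (7/3,11)]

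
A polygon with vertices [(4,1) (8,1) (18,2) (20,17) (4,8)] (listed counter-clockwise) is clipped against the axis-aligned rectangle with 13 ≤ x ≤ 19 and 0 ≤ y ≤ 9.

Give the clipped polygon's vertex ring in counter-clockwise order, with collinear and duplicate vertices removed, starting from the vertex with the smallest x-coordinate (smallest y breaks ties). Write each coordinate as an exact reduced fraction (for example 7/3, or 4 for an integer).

Clipped polygon: [(13,3/2) (18,2) (284/15,9) (13,9)]

1. After x ≥ 13: [(13,3/2) (18,2) (20,17) (13,209/16)]
2. After x ≤ 19: [(13,3/2) (18,2) (19,19/2) (19,263/16) (13,209/16)]
3. After y ≥ 0: [(13,3/2) (18,2) (19,19/2) (19,263/16) (13,209/16)]
4. After y ≤ 9: [(13,9) (13,3/2) (18,2) (284/15,9)]
5. Canonical ring: [(13,3/2) (18,2) (284/15,9) (13,9)]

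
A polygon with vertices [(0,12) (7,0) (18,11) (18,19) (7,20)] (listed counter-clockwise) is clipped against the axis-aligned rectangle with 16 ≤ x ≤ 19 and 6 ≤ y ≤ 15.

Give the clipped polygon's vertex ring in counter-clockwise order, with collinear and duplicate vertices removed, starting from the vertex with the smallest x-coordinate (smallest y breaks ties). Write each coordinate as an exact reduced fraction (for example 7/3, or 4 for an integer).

Clipped polygon: [(16,9) (18,11) (18,15) (16,15)]

1. After x ≥ 16: [(16,9) (18,11) (18,19) (16,211/11)]
2. After x ≤ 19: [(16,9) (18,11) (18,19) (16,211/11)]
3. After y ≥ 6: [(16,9) (18,11) (18,19) (16,211/11)]
4. After y ≤ 15: [(16,15) (16,9) (18,11) (18,15)]
5. Canonical ring: [(16,9) (18,11) (18,15) (16,15)]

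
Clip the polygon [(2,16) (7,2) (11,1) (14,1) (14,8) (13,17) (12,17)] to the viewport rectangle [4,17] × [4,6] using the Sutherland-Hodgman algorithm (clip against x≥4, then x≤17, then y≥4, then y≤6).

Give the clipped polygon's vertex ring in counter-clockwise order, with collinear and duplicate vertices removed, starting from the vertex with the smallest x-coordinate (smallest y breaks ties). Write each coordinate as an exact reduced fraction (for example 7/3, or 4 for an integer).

1. After x ≥ 4: [(4,81/5) (4,52/5) (7,2) (11,1) (14,1) (14,8) (13,17) (12,17)]
2. After x ≤ 17: [(4,81/5) (4,52/5) (7,2) (11,1) (14,1) (14,8) (13,17) (12,17)]
3. After y ≥ 4: [(4,81/5) (4,52/5) (44/7,4) (14,4) (14,8) (13,17) (12,17)]
4. After y ≤ 6: [(39/7,6) (44/7,4) (14,4) (14,6)]
5. Canonical ring: [(39/7,6) (44/7,4) (14,4) (14,6)]

Clipped polygon: [(39/7,6) (44/7,4) (14,4) (14,6)]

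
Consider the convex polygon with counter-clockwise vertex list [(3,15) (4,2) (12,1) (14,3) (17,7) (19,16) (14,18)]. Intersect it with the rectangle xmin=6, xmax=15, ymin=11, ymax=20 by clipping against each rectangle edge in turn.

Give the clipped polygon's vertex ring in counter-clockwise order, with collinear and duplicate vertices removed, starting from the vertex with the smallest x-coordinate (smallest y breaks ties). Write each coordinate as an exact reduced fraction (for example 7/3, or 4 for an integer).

Clipped polygon: [(6,11) (15,11) (15,88/5) (14,18) (6,174/11)]

1. After x ≥ 6: [(6,174/11) (6,7/4) (12,1) (14,3) (17,7) (19,16) (14,18)]
2. After x ≤ 15: [(6,174/11) (6,7/4) (12,1) (14,3) (15,13/3) (15,88/5) (14,18)]
3. After y ≥ 11: [(6,174/11) (6,11) (15,11) (15,88/5) (14,18)]
4. After y ≤ 20: [(6,174/11) (6,11) (15,11) (15,88/5) (14,18)]
5. Canonical ring: [(6,11) (15,11) (15,88/5) (14,18) (6,174/11)]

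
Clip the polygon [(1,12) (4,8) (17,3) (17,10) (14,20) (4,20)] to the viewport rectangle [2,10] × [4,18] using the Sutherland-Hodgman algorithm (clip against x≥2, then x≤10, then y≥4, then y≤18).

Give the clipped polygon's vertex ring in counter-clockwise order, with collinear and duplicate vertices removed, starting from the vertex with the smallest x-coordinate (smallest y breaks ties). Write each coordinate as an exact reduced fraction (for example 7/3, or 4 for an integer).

1. After x ≥ 2: [(2,44/3) (2,32/3) (4,8) (17,3) (17,10) (14,20) (4,20)]
2. After x ≤ 10: [(2,44/3) (2,32/3) (4,8) (10,74/13) (10,20) (4,20)]
3. After y ≥ 4: [(2,44/3) (2,32/3) (4,8) (10,74/13) (10,20) (4,20)]
4. After y ≤ 18: [(13/4,18) (2,44/3) (2,32/3) (4,8) (10,74/13) (10,18)]
5. Canonical ring: [(2,32/3) (4,8) (10,74/13) (10,18) (13/4,18) (2,44/3)]

Clipped polygon: [(2,32/3) (4,8) (10,74/13) (10,18) (13/4,18) (2,44/3)]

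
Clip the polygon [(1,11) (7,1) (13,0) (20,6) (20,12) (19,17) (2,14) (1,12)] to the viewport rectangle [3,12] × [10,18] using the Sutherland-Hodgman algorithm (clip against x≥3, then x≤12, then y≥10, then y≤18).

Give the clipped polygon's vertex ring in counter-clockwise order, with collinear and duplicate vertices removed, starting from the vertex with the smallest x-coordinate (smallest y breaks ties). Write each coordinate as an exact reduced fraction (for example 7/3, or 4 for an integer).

Clipped polygon: [(3,10) (12,10) (12,268/17) (3,241/17)]

1. After x ≥ 3: [(3,23/3) (7,1) (13,0) (20,6) (20,12) (19,17) (3,241/17)]
2. After x ≤ 12: [(3,23/3) (7,1) (12,1/6) (12,268/17) (3,241/17)]
3. After y ≥ 10: [(3,10) (12,10) (12,268/17) (3,241/17)]
4. After y ≤ 18: [(3,10) (12,10) (12,268/17) (3,241/17)]
5. Canonical ring: [(3,10) (12,10) (12,268/17) (3,241/17)]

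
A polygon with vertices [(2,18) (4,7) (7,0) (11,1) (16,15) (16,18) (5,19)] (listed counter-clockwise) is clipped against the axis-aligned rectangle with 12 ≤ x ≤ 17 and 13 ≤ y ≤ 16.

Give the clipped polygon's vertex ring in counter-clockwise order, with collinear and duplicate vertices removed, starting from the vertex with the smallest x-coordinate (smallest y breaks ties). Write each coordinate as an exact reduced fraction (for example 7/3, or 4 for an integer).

1. After x ≥ 12: [(12,19/5) (16,15) (16,18) (12,202/11)]
2. After x ≤ 17: [(12,19/5) (16,15) (16,18) (12,202/11)]
3. After y ≥ 13: [(12,13) (107/7,13) (16,15) (16,18) (12,202/11)]
4. After y ≤ 16: [(12,16) (12,13) (107/7,13) (16,15) (16,16)]
5. Canonical ring: [(12,13) (107/7,13) (16,15) (16,16) (12,16)]

Clipped polygon: [(12,13) (107/7,13) (16,15) (16,16) (12,16)]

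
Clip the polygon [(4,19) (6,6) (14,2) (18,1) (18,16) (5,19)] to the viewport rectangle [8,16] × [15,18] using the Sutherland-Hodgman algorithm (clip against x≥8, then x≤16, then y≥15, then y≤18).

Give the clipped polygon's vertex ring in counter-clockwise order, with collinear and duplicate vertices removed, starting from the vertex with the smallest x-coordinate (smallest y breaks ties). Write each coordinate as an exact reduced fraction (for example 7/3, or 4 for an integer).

1. After x ≥ 8: [(8,5) (14,2) (18,1) (18,16) (8,238/13)]
2. After x ≤ 16: [(8,5) (14,2) (16,3/2) (16,214/13) (8,238/13)]
3. After y ≥ 15: [(8,15) (16,15) (16,214/13) (8,238/13)]
4. After y ≤ 18: [(8,18) (8,15) (16,15) (16,214/13) (28/3,18)]
5. Canonical ring: [(8,15) (16,15) (16,214/13) (28/3,18) (8,18)]

Clipped polygon: [(8,15) (16,15) (16,214/13) (28/3,18) (8,18)]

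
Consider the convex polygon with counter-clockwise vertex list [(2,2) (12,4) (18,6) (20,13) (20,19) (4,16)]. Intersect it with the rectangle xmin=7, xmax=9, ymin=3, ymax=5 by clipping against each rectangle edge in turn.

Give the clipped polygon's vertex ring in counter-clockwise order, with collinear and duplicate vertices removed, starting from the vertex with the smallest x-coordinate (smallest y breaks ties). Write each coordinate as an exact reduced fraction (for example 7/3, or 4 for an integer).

1. After x ≥ 7: [(7,3) (12,4) (18,6) (20,13) (20,19) (7,265/16)]
2. After x ≤ 9: [(7,3) (9,17/5) (9,271/16) (7,265/16)]
3. After y ≥ 3: [(7,3) (9,17/5) (9,271/16) (7,265/16)]
4. After y ≤ 5: [(7,5) (7,3) (9,17/5) (9,5)]
5. Canonical ring: [(7,3) (9,17/5) (9,5) (7,5)]

Clipped polygon: [(7,3) (9,17/5) (9,5) (7,5)]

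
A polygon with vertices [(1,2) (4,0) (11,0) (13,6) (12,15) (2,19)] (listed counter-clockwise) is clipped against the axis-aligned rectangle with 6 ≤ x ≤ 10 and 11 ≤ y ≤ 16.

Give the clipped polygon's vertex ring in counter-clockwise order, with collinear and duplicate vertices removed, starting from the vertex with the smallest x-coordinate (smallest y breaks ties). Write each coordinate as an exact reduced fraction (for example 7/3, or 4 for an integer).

1. After x ≥ 6: [(6,0) (11,0) (13,6) (12,15) (6,87/5)]
2. After x ≤ 10: [(6,0) (10,0) (10,79/5) (6,87/5)]
3. After y ≥ 11: [(6,11) (10,11) (10,79/5) (6,87/5)]
4. After y ≤ 16: [(6,16) (6,11) (10,11) (10,79/5) (19/2,16)]
5. Canonical ring: [(6,11) (10,11) (10,79/5) (19/2,16) (6,16)]

Clipped polygon: [(6,11) (10,11) (10,79/5) (19/2,16) (6,16)]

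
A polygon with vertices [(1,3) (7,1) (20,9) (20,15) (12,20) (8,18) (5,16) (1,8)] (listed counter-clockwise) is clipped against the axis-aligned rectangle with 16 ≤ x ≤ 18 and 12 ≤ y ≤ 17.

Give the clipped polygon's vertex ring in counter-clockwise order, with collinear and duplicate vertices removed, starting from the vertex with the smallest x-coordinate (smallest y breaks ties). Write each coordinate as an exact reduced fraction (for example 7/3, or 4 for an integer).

Clipped polygon: [(16,12) (18,12) (18,65/4) (84/5,17) (16,17)]

1. After x ≥ 16: [(16,85/13) (20,9) (20,15) (16,35/2)]
2. After x ≤ 18: [(16,85/13) (18,101/13) (18,65/4) (16,35/2)]
3. After y ≥ 12: [(16,12) (18,12) (18,65/4) (16,35/2)]
4. After y ≤ 17: [(16,17) (16,12) (18,12) (18,65/4) (84/5,17)]
5. Canonical ring: [(16,12) (18,12) (18,65/4) (84/5,17) (16,17)]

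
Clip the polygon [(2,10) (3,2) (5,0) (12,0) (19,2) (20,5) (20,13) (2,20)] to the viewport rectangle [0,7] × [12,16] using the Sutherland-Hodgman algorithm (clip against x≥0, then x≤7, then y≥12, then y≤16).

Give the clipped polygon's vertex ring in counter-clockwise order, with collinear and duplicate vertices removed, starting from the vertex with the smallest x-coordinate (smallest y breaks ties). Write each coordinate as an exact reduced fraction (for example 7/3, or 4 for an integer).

Clipped polygon: [(2,12) (7,12) (7,16) (2,16)]

1. After x ≥ 0: [(2,10) (3,2) (5,0) (12,0) (19,2) (20,5) (20,13) (2,20)]
2. After x ≤ 7: [(2,10) (3,2) (5,0) (7,0) (7,325/18) (2,20)]
3. After y ≥ 12: [(2,12) (7,12) (7,325/18) (2,20)]
4. After y ≤ 16: [(2,16) (2,12) (7,12) (7,16)]
5. Canonical ring: [(2,12) (7,12) (7,16) (2,16)]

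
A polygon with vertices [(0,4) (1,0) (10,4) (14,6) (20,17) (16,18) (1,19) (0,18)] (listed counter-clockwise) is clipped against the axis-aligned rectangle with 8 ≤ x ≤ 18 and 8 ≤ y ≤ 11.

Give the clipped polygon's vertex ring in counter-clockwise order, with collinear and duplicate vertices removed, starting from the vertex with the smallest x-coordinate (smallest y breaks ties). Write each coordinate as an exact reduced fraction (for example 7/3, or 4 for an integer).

Clipped polygon: [(8,8) (166/11,8) (184/11,11) (8,11)]

1. After x ≥ 8: [(8,28/9) (10,4) (14,6) (20,17) (16,18) (8,278/15)]
2. After x ≤ 18: [(8,28/9) (10,4) (14,6) (18,40/3) (18,35/2) (16,18) (8,278/15)]
3. After y ≥ 8: [(8,8) (166/11,8) (18,40/3) (18,35/2) (16,18) (8,278/15)]
4. After y ≤ 11: [(8,11) (8,8) (166/11,8) (184/11,11)]
5. Canonical ring: [(8,8) (166/11,8) (184/11,11) (8,11)]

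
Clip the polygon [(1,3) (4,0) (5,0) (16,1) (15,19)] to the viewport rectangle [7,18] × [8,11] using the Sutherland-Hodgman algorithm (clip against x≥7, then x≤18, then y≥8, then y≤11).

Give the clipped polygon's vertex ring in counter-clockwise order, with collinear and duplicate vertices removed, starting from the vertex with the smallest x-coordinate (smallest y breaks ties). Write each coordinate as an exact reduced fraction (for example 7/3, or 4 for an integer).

1. After x ≥ 7: [(7,69/7) (7,2/11) (16,1) (15,19)]
2. After x ≤ 18: [(7,69/7) (7,2/11) (16,1) (15,19)]
3. After y ≥ 8: [(7,69/7) (7,8) (281/18,8) (15,19)]
4. After y ≤ 11: [(8,11) (7,69/7) (7,8) (281/18,8) (139/9,11)]
5. Canonical ring: [(7,8) (281/18,8) (139/9,11) (8,11) (7,69/7)]

Clipped polygon: [(7,8) (281/18,8) (139/9,11) (8,11) (7,69/7)]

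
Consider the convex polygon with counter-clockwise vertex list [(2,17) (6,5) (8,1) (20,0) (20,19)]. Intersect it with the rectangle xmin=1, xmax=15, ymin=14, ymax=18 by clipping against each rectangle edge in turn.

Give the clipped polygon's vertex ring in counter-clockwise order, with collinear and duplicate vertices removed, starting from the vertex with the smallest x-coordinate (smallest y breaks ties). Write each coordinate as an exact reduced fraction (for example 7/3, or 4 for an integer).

Clipped polygon: [(2,17) (3,14) (15,14) (15,18) (11,18)]

1. After x ≥ 1: [(2,17) (6,5) (8,1) (20,0) (20,19)]
2. After x ≤ 15: [(15,166/9) (2,17) (6,5) (8,1) (15,5/12)]
3. After y ≥ 14: [(15,14) (15,166/9) (2,17) (3,14)]
4. After y ≤ 18: [(15,14) (15,18) (11,18) (2,17) (3,14)]
5. Canonical ring: [(2,17) (3,14) (15,14) (15,18) (11,18)]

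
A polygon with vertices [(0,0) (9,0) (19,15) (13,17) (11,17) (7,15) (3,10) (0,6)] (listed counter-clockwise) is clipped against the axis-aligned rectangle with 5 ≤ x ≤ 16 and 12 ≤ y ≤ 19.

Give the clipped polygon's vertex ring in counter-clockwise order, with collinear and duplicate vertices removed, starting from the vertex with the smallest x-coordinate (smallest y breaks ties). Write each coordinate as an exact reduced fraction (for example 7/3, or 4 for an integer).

Clipped polygon: [(5,12) (16,12) (16,16) (13,17) (11,17) (7,15) (5,25/2)]

1. After x ≥ 5: [(5,0) (9,0) (19,15) (13,17) (11,17) (7,15) (5,25/2)]
2. After x ≤ 16: [(5,0) (9,0) (16,21/2) (16,16) (13,17) (11,17) (7,15) (5,25/2)]
3. After y ≥ 12: [(5,12) (16,12) (16,16) (13,17) (11,17) (7,15) (5,25/2)]
4. After y ≤ 19: [(5,12) (16,12) (16,16) (13,17) (11,17) (7,15) (5,25/2)]
5. Canonical ring: [(5,12) (16,12) (16,16) (13,17) (11,17) (7,15) (5,25/2)]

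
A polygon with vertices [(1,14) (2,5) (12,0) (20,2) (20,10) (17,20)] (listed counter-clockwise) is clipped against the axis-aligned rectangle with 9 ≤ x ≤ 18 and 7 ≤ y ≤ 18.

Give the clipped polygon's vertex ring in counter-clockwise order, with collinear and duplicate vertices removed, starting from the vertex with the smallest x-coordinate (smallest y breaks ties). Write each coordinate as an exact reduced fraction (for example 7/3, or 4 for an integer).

Clipped polygon: [(9,7) (18,7) (18,50/3) (88/5,18) (35/3,18) (9,17)]

1. After x ≥ 9: [(9,17) (9,3/2) (12,0) (20,2) (20,10) (17,20)]
2. After x ≤ 18: [(9,17) (9,3/2) (12,0) (18,3/2) (18,50/3) (17,20)]
3. After y ≥ 7: [(9,17) (9,7) (18,7) (18,50/3) (17,20)]
4. After y ≤ 18: [(35/3,18) (9,17) (9,7) (18,7) (18,50/3) (88/5,18)]
5. Canonical ring: [(9,7) (18,7) (18,50/3) (88/5,18) (35/3,18) (9,17)]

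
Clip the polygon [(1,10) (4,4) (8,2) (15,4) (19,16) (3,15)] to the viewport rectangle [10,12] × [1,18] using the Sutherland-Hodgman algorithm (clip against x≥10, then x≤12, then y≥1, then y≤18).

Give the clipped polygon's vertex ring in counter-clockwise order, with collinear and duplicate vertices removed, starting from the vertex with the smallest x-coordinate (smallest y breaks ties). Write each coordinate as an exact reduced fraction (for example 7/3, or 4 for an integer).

Clipped polygon: [(10,18/7) (12,22/7) (12,249/16) (10,247/16)]

1. After x ≥ 10: [(10,18/7) (15,4) (19,16) (10,247/16)]
2. After x ≤ 12: [(10,18/7) (12,22/7) (12,249/16) (10,247/16)]
3. After y ≥ 1: [(10,18/7) (12,22/7) (12,249/16) (10,247/16)]
4. After y ≤ 18: [(10,18/7) (12,22/7) (12,249/16) (10,247/16)]
5. Canonical ring: [(10,18/7) (12,22/7) (12,249/16) (10,247/16)]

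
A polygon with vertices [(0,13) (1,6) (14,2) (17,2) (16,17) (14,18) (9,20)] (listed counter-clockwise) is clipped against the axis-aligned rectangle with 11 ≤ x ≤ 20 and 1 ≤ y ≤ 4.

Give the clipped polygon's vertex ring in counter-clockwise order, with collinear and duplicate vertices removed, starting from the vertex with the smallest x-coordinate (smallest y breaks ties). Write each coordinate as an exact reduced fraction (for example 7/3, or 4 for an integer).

1. After x ≥ 11: [(11,38/13) (14,2) (17,2) (16,17) (14,18) (11,96/5)]
2. After x ≤ 20: [(11,38/13) (14,2) (17,2) (16,17) (14,18) (11,96/5)]
3. After y ≥ 1: [(11,38/13) (14,2) (17,2) (16,17) (14,18) (11,96/5)]
4. After y ≤ 4: [(11,4) (11,38/13) (14,2) (17,2) (253/15,4)]
5. Canonical ring: [(11,38/13) (14,2) (17,2) (253/15,4) (11,4)]

Clipped polygon: [(11,38/13) (14,2) (17,2) (253/15,4) (11,4)]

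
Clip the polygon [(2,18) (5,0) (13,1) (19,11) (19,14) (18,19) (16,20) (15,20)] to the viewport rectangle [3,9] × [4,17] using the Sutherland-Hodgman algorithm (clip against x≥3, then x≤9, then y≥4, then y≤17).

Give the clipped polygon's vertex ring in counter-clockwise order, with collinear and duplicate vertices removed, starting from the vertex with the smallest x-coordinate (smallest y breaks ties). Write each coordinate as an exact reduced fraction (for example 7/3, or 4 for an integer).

1. After x ≥ 3: [(3,236/13) (3,12) (5,0) (13,1) (19,11) (19,14) (18,19) (16,20) (15,20)]
2. After x ≤ 9: [(9,248/13) (3,236/13) (3,12) (5,0) (9,1/2)]
3. After y ≥ 4: [(9,4) (9,248/13) (3,236/13) (3,12) (13/3,4)]
4. After y ≤ 17: [(9,4) (9,17) (3,17) (3,12) (13/3,4)]
5. Canonical ring: [(3,12) (13/3,4) (9,4) (9,17) (3,17)]

Clipped polygon: [(3,12) (13/3,4) (9,4) (9,17) (3,17)]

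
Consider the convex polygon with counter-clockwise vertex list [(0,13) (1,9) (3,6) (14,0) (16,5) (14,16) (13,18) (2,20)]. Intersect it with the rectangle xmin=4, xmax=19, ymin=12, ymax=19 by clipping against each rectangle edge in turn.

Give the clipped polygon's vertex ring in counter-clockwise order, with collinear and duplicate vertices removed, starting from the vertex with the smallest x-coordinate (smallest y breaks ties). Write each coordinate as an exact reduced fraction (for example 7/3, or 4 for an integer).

1. After x ≥ 4: [(4,60/11) (14,0) (16,5) (14,16) (13,18) (4,216/11)]
2. After x ≤ 19: [(4,60/11) (14,0) (16,5) (14,16) (13,18) (4,216/11)]
3. After y ≥ 12: [(4,12) (162/11,12) (14,16) (13,18) (4,216/11)]
4. After y ≤ 19: [(4,19) (4,12) (162/11,12) (14,16) (13,18) (15/2,19)]
5. Canonical ring: [(4,12) (162/11,12) (14,16) (13,18) (15/2,19) (4,19)]

Clipped polygon: [(4,12) (162/11,12) (14,16) (13,18) (15/2,19) (4,19)]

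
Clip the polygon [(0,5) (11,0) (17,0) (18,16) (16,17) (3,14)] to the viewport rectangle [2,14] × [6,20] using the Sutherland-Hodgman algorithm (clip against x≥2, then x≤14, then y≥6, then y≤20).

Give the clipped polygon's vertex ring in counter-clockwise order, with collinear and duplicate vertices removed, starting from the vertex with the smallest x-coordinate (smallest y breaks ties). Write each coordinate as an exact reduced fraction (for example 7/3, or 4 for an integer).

Clipped polygon: [(2,6) (14,6) (14,215/13) (3,14) (2,11)]

1. After x ≥ 2: [(2,11) (2,45/11) (11,0) (17,0) (18,16) (16,17) (3,14)]
2. After x ≤ 14: [(2,11) (2,45/11) (11,0) (14,0) (14,215/13) (3,14)]
3. After y ≥ 6: [(2,11) (2,6) (14,6) (14,215/13) (3,14)]
4. After y ≤ 20: [(2,11) (2,6) (14,6) (14,215/13) (3,14)]
5. Canonical ring: [(2,6) (14,6) (14,215/13) (3,14) (2,11)]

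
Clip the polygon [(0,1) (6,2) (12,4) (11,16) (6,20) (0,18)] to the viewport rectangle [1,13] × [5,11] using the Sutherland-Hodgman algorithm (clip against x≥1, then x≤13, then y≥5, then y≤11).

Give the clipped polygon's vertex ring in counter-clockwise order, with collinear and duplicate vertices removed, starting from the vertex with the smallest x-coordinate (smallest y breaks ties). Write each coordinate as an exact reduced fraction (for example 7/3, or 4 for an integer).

Clipped polygon: [(1,5) (143/12,5) (137/12,11) (1,11)]

1. After x ≥ 1: [(1,7/6) (6,2) (12,4) (11,16) (6,20) (1,55/3)]
2. After x ≤ 13: [(1,7/6) (6,2) (12,4) (11,16) (6,20) (1,55/3)]
3. After y ≥ 5: [(1,5) (143/12,5) (11,16) (6,20) (1,55/3)]
4. After y ≤ 11: [(1,11) (1,5) (143/12,5) (137/12,11)]
5. Canonical ring: [(1,5) (143/12,5) (137/12,11) (1,11)]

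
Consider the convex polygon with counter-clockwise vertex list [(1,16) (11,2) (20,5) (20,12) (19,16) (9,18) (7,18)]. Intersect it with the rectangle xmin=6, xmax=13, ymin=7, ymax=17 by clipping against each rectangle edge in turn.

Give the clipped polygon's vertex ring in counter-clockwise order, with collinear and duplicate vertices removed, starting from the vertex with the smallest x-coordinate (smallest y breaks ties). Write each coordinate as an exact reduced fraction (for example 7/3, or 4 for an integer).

1. After x ≥ 6: [(6,53/3) (6,9) (11,2) (20,5) (20,12) (19,16) (9,18) (7,18)]
2. After x ≤ 13: [(6,53/3) (6,9) (11,2) (13,8/3) (13,86/5) (9,18) (7,18)]
3. After y ≥ 7: [(6,53/3) (6,9) (52/7,7) (13,7) (13,86/5) (9,18) (7,18)]
4. After y ≤ 17: [(6,17) (6,9) (52/7,7) (13,7) (13,17)]
5. Canonical ring: [(6,9) (52/7,7) (13,7) (13,17) (6,17)]

Clipped polygon: [(6,9) (52/7,7) (13,7) (13,17) (6,17)]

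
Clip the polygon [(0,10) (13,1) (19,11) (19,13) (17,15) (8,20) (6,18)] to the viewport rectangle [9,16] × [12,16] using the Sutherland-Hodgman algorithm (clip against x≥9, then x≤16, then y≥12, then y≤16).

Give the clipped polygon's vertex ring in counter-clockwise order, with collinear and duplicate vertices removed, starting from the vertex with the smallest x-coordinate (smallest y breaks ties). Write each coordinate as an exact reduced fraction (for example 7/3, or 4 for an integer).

Clipped polygon: [(9,12) (16,12) (16,140/9) (76/5,16) (9,16)]

1. After x ≥ 9: [(9,49/13) (13,1) (19,11) (19,13) (17,15) (9,175/9)]
2. After x ≤ 16: [(9,49/13) (13,1) (16,6) (16,140/9) (9,175/9)]
3. After y ≥ 12: [(9,12) (16,12) (16,140/9) (9,175/9)]
4. After y ≤ 16: [(9,16) (9,12) (16,12) (16,140/9) (76/5,16)]
5. Canonical ring: [(9,12) (16,12) (16,140/9) (76/5,16) (9,16)]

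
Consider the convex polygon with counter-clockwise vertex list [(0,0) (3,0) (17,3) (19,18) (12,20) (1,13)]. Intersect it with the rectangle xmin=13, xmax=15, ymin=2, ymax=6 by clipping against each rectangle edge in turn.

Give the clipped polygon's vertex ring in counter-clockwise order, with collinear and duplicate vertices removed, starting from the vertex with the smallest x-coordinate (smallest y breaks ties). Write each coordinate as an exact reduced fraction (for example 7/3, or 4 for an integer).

1. After x ≥ 13: [(13,15/7) (17,3) (19,18) (13,138/7)]
2. After x ≤ 15: [(13,15/7) (15,18/7) (15,134/7) (13,138/7)]
3. After y ≥ 2: [(13,15/7) (15,18/7) (15,134/7) (13,138/7)]
4. After y ≤ 6: [(13,6) (13,15/7) (15,18/7) (15,6)]
5. Canonical ring: [(13,15/7) (15,18/7) (15,6) (13,6)]

Clipped polygon: [(13,15/7) (15,18/7) (15,6) (13,6)]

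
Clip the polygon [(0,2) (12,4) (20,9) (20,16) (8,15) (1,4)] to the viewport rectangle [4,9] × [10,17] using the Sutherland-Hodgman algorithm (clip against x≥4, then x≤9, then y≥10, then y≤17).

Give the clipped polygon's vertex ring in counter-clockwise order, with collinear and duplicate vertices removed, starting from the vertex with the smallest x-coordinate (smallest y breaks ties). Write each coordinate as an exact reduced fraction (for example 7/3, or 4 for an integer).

1. After x ≥ 4: [(4,8/3) (12,4) (20,9) (20,16) (8,15) (4,61/7)]
2. After x ≤ 9: [(4,8/3) (9,7/2) (9,181/12) (8,15) (4,61/7)]
3. After y ≥ 10: [(9,10) (9,181/12) (8,15) (53/11,10)]
4. After y ≤ 17: [(9,10) (9,181/12) (8,15) (53/11,10)]
5. Canonical ring: [(53/11,10) (9,10) (9,181/12) (8,15)]

Clipped polygon: [(53/11,10) (9,10) (9,181/12) (8,15)]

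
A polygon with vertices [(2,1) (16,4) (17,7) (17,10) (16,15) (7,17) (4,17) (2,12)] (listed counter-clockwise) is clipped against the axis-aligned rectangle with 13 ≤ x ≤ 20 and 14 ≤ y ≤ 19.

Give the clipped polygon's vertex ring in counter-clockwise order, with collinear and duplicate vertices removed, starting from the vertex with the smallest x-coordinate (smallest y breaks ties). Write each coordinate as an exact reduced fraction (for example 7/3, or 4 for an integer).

1. After x ≥ 13: [(13,47/14) (16,4) (17,7) (17,10) (16,15) (13,47/3)]
2. After x ≤ 20: [(13,47/14) (16,4) (17,7) (17,10) (16,15) (13,47/3)]
3. After y ≥ 14: [(13,14) (81/5,14) (16,15) (13,47/3)]
4. After y ≤ 19: [(13,14) (81/5,14) (16,15) (13,47/3)]
5. Canonical ring: [(13,14) (81/5,14) (16,15) (13,47/3)]

Clipped polygon: [(13,14) (81/5,14) (16,15) (13,47/3)]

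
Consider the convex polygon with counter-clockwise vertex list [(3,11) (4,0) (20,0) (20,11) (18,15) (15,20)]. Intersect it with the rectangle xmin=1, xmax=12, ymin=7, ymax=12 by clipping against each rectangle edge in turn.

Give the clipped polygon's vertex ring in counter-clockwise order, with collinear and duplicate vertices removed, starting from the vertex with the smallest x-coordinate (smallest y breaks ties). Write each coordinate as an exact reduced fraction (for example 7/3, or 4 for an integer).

Clipped polygon: [(3,11) (37/11,7) (12,7) (12,12) (13/3,12)]

1. After x ≥ 1: [(3,11) (4,0) (20,0) (20,11) (18,15) (15,20)]
2. After x ≤ 12: [(12,71/4) (3,11) (4,0) (12,0)]
3. After y ≥ 7: [(12,7) (12,71/4) (3,11) (37/11,7)]
4. After y ≤ 12: [(12,7) (12,12) (13/3,12) (3,11) (37/11,7)]
5. Canonical ring: [(3,11) (37/11,7) (12,7) (12,12) (13/3,12)]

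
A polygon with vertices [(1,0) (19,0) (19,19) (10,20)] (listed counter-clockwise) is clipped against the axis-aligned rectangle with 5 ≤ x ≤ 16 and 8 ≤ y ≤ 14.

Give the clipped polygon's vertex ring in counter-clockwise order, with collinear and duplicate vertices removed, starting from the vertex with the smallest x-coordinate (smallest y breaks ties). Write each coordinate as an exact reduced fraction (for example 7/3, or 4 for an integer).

1. After x ≥ 5: [(5,80/9) (5,0) (19,0) (19,19) (10,20)]
2. After x ≤ 16: [(5,80/9) (5,0) (16,0) (16,58/3) (10,20)]
3. After y ≥ 8: [(5,80/9) (5,8) (16,8) (16,58/3) (10,20)]
4. After y ≤ 14: [(73/10,14) (5,80/9) (5,8) (16,8) (16,14)]
5. Canonical ring: [(5,8) (16,8) (16,14) (73/10,14) (5,80/9)]

Clipped polygon: [(5,8) (16,8) (16,14) (73/10,14) (5,80/9)]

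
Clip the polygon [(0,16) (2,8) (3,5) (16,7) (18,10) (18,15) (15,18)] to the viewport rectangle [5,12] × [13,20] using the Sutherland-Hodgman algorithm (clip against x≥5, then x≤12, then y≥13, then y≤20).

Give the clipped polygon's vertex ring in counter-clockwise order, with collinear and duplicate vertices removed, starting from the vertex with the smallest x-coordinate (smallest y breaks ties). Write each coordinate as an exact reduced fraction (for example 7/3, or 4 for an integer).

Clipped polygon: [(5,13) (12,13) (12,88/5) (5,50/3)]

1. After x ≥ 5: [(5,50/3) (5,69/13) (16,7) (18,10) (18,15) (15,18)]
2. After x ≤ 12: [(12,88/5) (5,50/3) (5,69/13) (12,83/13)]
3. After y ≥ 13: [(12,13) (12,88/5) (5,50/3) (5,13)]
4. After y ≤ 20: [(12,13) (12,88/5) (5,50/3) (5,13)]
5. Canonical ring: [(5,13) (12,13) (12,88/5) (5,50/3)]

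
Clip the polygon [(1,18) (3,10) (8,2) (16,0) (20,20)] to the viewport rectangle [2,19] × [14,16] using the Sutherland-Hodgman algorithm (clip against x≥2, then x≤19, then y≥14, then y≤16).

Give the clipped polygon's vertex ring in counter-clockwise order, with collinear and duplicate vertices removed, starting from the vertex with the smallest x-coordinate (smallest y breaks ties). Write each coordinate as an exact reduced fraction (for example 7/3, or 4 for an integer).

1. After x ≥ 2: [(2,344/19) (2,14) (3,10) (8,2) (16,0) (20,20)]
2. After x ≤ 19: [(19,378/19) (2,344/19) (2,14) (3,10) (8,2) (16,0) (19,15)]
3. After y ≥ 14: [(19,378/19) (2,344/19) (2,14) (2,14) (94/5,14) (19,15)]
4. After y ≤ 16: [(19,16) (2,16) (2,14) (2,14) (94/5,14) (19,15)]
5. Canonical ring: [(2,14) (94/5,14) (19,15) (19,16) (2,16)]

Clipped polygon: [(2,14) (94/5,14) (19,15) (19,16) (2,16)]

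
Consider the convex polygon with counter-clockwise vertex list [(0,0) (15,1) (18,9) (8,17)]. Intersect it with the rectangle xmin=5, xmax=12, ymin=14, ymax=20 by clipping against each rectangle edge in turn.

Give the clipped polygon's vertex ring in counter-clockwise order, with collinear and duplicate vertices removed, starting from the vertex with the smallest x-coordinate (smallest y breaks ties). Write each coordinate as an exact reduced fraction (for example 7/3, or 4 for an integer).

Clipped polygon: [(112/17,14) (47/4,14) (8,17)]

1. After x ≥ 5: [(5,85/8) (5,1/3) (15,1) (18,9) (8,17)]
2. After x ≤ 12: [(5,85/8) (5,1/3) (12,4/5) (12,69/5) (8,17)]
3. After y ≥ 14: [(112/17,14) (47/4,14) (8,17)]
4. After y ≤ 20: [(112/17,14) (47/4,14) (8,17)]
5. Canonical ring: [(112/17,14) (47/4,14) (8,17)]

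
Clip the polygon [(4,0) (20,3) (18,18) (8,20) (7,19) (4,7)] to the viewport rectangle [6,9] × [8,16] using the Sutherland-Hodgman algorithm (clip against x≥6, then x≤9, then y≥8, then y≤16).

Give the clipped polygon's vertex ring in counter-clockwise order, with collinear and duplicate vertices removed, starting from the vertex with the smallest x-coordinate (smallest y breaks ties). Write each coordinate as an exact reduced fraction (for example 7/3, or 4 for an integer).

1. After x ≥ 6: [(6,3/8) (20,3) (18,18) (8,20) (7,19) (6,15)]
2. After x ≤ 9: [(6,3/8) (9,15/16) (9,99/5) (8,20) (7,19) (6,15)]
3. After y ≥ 8: [(6,8) (9,8) (9,99/5) (8,20) (7,19) (6,15)]
4. After y ≤ 16: [(6,8) (9,8) (9,16) (25/4,16) (6,15)]
5. Canonical ring: [(6,8) (9,8) (9,16) (25/4,16) (6,15)]

Clipped polygon: [(6,8) (9,8) (9,16) (25/4,16) (6,15)]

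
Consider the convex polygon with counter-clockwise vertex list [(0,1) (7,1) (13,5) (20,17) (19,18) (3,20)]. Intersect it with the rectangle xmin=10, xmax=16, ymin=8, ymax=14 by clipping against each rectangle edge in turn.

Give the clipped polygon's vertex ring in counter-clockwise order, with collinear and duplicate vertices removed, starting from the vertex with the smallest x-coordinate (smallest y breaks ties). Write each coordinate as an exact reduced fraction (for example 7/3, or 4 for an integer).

Clipped polygon: [(10,8) (59/4,8) (16,71/7) (16,14) (10,14)]

1. After x ≥ 10: [(10,3) (13,5) (20,17) (19,18) (10,153/8)]
2. After x ≤ 16: [(10,3) (13,5) (16,71/7) (16,147/8) (10,153/8)]
3. After y ≥ 8: [(10,8) (59/4,8) (16,71/7) (16,147/8) (10,153/8)]
4. After y ≤ 14: [(10,14) (10,8) (59/4,8) (16,71/7) (16,14)]
5. Canonical ring: [(10,8) (59/4,8) (16,71/7) (16,14) (10,14)]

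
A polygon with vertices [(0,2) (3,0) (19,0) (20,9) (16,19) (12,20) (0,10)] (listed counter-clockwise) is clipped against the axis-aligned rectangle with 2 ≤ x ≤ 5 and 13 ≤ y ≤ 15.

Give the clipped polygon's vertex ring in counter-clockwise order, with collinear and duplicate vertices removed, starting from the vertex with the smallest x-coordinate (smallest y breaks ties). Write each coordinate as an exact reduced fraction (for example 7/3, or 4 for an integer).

Clipped polygon: [(18/5,13) (5,13) (5,85/6)]

1. After x ≥ 2: [(2,2/3) (3,0) (19,0) (20,9) (16,19) (12,20) (2,35/3)]
2. After x ≤ 5: [(2,2/3) (3,0) (5,0) (5,85/6) (2,35/3)]
3. After y ≥ 13: [(5,13) (5,85/6) (18/5,13)]
4. After y ≤ 15: [(5,13) (5,85/6) (18/5,13)]
5. Canonical ring: [(18/5,13) (5,13) (5,85/6)]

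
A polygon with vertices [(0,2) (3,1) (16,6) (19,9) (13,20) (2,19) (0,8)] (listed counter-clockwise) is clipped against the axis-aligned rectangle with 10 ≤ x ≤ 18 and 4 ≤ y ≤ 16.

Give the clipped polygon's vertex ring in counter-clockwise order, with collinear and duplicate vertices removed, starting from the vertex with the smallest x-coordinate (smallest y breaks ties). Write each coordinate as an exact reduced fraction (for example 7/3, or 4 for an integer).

1. After x ≥ 10: [(10,48/13) (16,6) (19,9) (13,20) (10,217/11)]
2. After x ≤ 18: [(10,48/13) (16,6) (18,8) (18,65/6) (13,20) (10,217/11)]
3. After y ≥ 4: [(10,4) (54/5,4) (16,6) (18,8) (18,65/6) (13,20) (10,217/11)]
4. After y ≤ 16: [(10,16) (10,4) (54/5,4) (16,6) (18,8) (18,65/6) (167/11,16)]
5. Canonical ring: [(10,4) (54/5,4) (16,6) (18,8) (18,65/6) (167/11,16) (10,16)]

Clipped polygon: [(10,4) (54/5,4) (16,6) (18,8) (18,65/6) (167/11,16) (10,16)]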